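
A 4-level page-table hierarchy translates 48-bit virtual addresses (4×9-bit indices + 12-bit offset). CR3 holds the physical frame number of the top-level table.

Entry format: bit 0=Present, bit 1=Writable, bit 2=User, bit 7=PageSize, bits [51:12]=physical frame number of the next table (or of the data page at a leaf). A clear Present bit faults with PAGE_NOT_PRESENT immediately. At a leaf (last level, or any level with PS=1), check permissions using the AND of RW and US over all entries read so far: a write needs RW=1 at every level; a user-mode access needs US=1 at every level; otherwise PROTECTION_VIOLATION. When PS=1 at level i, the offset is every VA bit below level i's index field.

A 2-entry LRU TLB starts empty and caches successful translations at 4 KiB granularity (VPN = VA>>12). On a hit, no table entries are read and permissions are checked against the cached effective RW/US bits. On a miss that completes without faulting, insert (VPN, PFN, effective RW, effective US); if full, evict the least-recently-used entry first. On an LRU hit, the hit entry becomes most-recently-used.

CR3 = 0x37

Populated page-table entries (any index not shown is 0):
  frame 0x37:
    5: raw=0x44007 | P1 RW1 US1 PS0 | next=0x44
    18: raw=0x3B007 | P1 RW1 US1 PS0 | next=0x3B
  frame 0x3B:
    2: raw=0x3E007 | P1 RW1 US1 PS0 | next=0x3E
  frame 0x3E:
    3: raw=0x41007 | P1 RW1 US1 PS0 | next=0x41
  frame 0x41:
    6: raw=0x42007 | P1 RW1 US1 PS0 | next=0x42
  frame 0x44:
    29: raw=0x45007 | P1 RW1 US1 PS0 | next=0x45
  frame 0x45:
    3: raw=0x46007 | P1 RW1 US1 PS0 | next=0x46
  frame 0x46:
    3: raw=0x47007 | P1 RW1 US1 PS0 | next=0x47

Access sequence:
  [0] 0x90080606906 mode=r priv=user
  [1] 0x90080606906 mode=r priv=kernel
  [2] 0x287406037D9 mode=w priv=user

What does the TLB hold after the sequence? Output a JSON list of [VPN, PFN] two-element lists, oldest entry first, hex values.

Per-access translation:
#0 VA=0x90080606906 (r,user):
  L0 @0x37[18] → 0x3B007  P=1,RW=1,US=1,PS=0
  L1 @0x3B[2] → 0x3E007  P=1,RW=1,US=1,PS=0
  L2 @0x3E[3] → 0x41007  P=1,RW=1,US=1,PS=0
  L3 @0x41[6] → 0x42007  P=1,RW=1,US=1,PS=0
  → PA=0x42906  (4 entries read)
#1 VA=0x90080606906 (r,kernel):
  TLB hit vpn=0x90080606 → PA=0x42906
#2 VA=0x287406037D9 (w,user):
  L0 @0x37[5] → 0x44007  P=1,RW=1,US=1,PS=0
  L1 @0x44[29] → 0x45007  P=1,RW=1,US=1,PS=0
  L2 @0x45[3] → 0x46007  P=1,RW=1,US=1,PS=0
  L3 @0x46[3] → 0x47007  P=1,RW=1,US=1,PS=0
  → PA=0x477D9  (4 entries read)

TLB: [["0x90080606", "0x42"], ["0x28740603", "0x47"]]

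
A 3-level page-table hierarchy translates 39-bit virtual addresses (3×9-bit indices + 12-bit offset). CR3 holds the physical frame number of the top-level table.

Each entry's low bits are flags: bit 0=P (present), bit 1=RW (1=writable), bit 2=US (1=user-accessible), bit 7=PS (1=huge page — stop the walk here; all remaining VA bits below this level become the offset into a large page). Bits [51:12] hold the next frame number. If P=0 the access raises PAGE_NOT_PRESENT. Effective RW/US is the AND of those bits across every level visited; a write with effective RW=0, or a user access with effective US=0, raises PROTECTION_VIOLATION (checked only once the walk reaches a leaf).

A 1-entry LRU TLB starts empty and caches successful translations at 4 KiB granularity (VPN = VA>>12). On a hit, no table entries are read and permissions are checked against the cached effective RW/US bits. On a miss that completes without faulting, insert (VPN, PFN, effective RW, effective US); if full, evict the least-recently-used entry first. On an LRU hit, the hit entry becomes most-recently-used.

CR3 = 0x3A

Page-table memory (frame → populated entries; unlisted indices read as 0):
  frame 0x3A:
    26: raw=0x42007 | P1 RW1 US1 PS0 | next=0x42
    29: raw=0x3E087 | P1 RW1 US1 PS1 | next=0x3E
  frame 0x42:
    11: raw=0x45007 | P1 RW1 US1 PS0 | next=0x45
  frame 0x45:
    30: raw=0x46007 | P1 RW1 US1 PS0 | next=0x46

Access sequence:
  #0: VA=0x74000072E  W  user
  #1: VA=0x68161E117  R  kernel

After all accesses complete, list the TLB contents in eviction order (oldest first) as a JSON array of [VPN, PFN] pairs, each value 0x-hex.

Per-access translation:
#0 VA=0x74000072E (w,user):
  [0] read 0x3A idx=29: raw=0x3E087 flags P=1 W=1 U=1 S=1
  ✓ 0x3E72E (huge @L0)  — 1 lookups
#1 VA=0x68161E117 (r,kernel):
  [0] read 0x3A idx=26: raw=0x42007 flags P=1 W=1 U=1 S=0
  [1] read 0x42 idx=11: raw=0x45007 flags P=1 W=1 U=1 S=0
  [2] read 0x45 idx=30: raw=0x46007 flags P=1 W=1 U=1 S=0
  ✓ 0x46117  — 3 lookups

TLB: [["0x68161E", "0x46"]]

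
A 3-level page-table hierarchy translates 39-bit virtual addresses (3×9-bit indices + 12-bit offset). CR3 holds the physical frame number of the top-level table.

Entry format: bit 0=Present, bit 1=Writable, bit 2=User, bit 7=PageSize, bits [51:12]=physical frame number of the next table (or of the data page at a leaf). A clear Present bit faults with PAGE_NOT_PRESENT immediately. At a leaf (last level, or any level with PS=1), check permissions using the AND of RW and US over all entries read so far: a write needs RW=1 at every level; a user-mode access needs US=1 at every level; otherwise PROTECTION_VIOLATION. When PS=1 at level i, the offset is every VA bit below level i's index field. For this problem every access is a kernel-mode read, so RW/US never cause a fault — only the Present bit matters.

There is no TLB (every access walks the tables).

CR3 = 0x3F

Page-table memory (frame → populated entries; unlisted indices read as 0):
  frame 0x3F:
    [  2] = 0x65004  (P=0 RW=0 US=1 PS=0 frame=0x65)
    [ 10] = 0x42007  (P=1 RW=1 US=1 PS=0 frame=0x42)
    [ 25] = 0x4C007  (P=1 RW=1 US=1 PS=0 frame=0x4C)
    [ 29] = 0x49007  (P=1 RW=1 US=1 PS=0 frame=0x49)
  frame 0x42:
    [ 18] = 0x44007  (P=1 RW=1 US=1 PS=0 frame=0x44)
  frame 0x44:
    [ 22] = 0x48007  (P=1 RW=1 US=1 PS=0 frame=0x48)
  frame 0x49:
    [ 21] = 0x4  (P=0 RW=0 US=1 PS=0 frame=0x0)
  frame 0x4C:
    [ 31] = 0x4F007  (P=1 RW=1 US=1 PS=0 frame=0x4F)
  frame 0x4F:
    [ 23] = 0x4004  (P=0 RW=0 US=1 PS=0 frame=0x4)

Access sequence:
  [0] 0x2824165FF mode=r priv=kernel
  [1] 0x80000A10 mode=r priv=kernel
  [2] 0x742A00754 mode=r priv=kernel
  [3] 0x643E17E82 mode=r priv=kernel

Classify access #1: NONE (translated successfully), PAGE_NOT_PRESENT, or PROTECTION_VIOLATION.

Per-access translation:
#0 VA=0x2824165FF (r,kernel):
  L0: frame=0x3F idx=10 entry=0x42007 [P=1 RW=1 US=1 PS=0]
  L1: frame=0x42 idx=18 entry=0x44007 [P=1 RW=1 US=1 PS=0]
  L2: frame=0x44 idx=22 entry=0x48007 [P=1 RW=1 US=1 PS=0]
  ⇒ phys 0x485FF  [3 reads]
#1 VA=0x80000A10 (r,kernel):
  L0: frame=0x3F idx=2 entry=0x65004 [P=0 RW=0 US=1 PS=0]
  ✗ PAGE_NOT_PRESENT  [1 reads]
#2 VA=0x742A00754 (r,kernel):
  L0: frame=0x3F idx=29 entry=0x49007 [P=1 RW=1 US=1 PS=0]
  L1: frame=0x49 idx=21 entry=0x4 [P=0 RW=0 US=1 PS=0]
  ✗ PAGE_NOT_PRESENT  [2 reads]
#3 VA=0x643E17E82 (r,kernel):
  L0: frame=0x3F idx=25 entry=0x4C007 [P=1 RW=1 US=1 PS=0]
  L1: frame=0x4C idx=31 entry=0x4F007 [P=1 RW=1 US=1 PS=0]
  L2: frame=0x4F idx=23 entry=0x4004 [P=0 RW=0 US=1 PS=0]
  ✗ PAGE_NOT_PRESENT  [3 reads]

Access #1 fault: PAGE_NOT_PRESENT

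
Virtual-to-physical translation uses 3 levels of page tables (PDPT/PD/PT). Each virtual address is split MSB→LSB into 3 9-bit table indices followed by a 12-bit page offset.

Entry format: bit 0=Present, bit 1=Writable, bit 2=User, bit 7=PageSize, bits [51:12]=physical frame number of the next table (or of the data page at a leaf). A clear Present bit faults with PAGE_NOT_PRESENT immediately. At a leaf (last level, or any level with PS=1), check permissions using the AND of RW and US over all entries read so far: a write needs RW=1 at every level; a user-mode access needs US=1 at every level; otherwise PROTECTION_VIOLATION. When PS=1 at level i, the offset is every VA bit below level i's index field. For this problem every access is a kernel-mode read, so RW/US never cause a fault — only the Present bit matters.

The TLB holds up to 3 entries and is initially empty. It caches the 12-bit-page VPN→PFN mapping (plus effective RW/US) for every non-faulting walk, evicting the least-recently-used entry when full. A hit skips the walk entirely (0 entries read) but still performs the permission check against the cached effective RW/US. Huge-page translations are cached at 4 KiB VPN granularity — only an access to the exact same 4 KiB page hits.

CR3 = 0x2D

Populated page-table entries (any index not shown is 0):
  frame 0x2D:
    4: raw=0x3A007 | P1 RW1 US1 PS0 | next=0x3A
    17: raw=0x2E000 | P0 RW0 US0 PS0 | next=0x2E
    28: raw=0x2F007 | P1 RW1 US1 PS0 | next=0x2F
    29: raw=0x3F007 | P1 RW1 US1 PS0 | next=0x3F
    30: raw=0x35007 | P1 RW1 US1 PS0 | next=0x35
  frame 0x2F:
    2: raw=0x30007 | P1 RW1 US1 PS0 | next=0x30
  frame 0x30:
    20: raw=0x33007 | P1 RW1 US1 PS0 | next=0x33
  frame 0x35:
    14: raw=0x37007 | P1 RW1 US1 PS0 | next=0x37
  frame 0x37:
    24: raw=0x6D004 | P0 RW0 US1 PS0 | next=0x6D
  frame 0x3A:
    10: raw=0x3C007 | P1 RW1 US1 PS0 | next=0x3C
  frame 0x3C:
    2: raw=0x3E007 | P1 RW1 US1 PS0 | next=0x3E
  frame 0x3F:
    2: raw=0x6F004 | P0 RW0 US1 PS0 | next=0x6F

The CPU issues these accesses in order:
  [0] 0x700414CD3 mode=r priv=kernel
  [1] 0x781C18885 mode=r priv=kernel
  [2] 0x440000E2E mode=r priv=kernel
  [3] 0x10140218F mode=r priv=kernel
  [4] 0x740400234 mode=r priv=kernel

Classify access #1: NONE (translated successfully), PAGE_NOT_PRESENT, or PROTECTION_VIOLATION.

Per-access translation:
#0 VA=0x700414CD3 (r,kernel):
  [0] read 0x2D idx=28: raw=0x2F007 flags P=1 W=1 U=1 S=0
  [1] read 0x2F idx=2: raw=0x30007 flags P=1 W=1 U=1 S=0
  [2] read 0x30 idx=20: raw=0x33007 flags P=1 W=1 U=1 S=0
  ⇒ phys 0x33CD3  [3 reads]
#1 VA=0x781C18885 (r,kernel):
  [0] read 0x2D idx=30: raw=0x35007 flags P=1 W=1 U=1 S=0
  [1] read 0x35 idx=14: raw=0x37007 flags P=1 W=1 U=1 S=0
  [2] read 0x37 idx=24: raw=0x6D004 flags P=0 W=0 U=1 S=0
  ⇒ fault: PAGE_NOT_PRESENT  — 3 lookups
#2 VA=0x440000E2E (r,kernel):
  [0] read 0x2D idx=17: raw=0x2E000 flags P=0 W=0 U=0 S=0
  ⇒ fault: PAGE_NOT_PRESENT  — 1 lookups
#3 VA=0x10140218F (r,kernel):
  [0] read 0x2D idx=4: raw=0x3A007 flags P=1 W=1 U=1 S=0
  [1] read 0x3A idx=10: raw=0x3C007 flags P=1 W=1 U=1 S=0
  [2] read 0x3C idx=2: raw=0x3E007 flags P=1 W=1 U=1 S=0
  ⇒ phys 0x3E18F  [3 reads]
#4 VA=0x740400234 (r,kernel):
  [0] read 0x2D idx=29: raw=0x3F007 flags P=1 W=1 U=1 S=0
  [1] read 0x3F idx=2: raw=0x6F004 flags P=0 W=0 U=1 S=0
  ⇒ fault: PAGE_NOT_PRESENT  — 2 lookups

Access #1 fault: PAGE_NOT_PRESENT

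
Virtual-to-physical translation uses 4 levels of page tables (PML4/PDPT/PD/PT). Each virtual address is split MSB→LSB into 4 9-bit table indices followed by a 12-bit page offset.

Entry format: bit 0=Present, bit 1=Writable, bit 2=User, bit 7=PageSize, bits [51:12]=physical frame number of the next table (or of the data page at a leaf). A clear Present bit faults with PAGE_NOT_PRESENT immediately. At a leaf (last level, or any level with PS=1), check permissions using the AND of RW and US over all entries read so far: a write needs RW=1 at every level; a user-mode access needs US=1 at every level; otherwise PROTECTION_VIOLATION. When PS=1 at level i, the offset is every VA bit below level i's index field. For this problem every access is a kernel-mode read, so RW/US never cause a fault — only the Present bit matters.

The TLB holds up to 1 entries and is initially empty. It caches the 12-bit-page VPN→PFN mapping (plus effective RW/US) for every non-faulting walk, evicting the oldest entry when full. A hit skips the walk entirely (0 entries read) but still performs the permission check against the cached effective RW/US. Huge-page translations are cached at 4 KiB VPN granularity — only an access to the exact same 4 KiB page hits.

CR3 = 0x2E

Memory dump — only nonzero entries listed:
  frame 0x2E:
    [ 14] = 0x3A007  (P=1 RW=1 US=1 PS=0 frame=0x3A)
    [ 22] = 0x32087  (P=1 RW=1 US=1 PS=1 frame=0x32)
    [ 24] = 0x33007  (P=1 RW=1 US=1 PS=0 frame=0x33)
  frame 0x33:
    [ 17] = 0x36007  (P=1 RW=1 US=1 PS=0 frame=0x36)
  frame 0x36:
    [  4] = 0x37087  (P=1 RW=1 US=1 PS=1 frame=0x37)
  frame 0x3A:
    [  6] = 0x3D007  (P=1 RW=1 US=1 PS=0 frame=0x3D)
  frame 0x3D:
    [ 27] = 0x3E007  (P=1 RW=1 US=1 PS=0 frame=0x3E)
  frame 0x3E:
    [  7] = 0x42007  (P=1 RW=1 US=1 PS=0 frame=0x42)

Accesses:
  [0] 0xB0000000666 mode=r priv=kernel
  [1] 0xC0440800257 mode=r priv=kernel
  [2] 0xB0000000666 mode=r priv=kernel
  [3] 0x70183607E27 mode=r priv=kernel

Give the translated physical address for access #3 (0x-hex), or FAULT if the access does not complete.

Per-access translation:
#0 VA=0xB0000000666 (r,kernel):
  L0: frame=0x2E idx=22 entry=0x32087 [P=1 RW=1 US=1 PS=1]
  ✓ 0x32666 (huge @L0)  — 1 lookups
#1 VA=0xC0440800257 (r,kernel):
  L0: frame=0x2E idx=24 entry=0x33007 [P=1 RW=1 US=1 PS=0]
  L1: frame=0x33 idx=17 entry=0x36007 [P=1 RW=1 US=1 PS=0]
  L2: frame=0x36 idx=4 entry=0x37087 [P=1 RW=1 US=1 PS=1]
  ✓ 0x37257 (huge @L2)  — 3 lookups
#2 VA=0xB0000000666 (r,kernel):
  L0: frame=0x2E idx=22 entry=0x32087 [P=1 RW=1 US=1 PS=1]
  ✓ 0x32666 (huge @L0)  — 1 lookups
#3 VA=0x70183607E27 (r,kernel):
  L0: frame=0x2E idx=14 entry=0x3A007 [P=1 RW=1 US=1 PS=0]
  L1: frame=0x3A idx=6 entry=0x3D007 [P=1 RW=1 US=1 PS=0]
  L2: frame=0x3D idx=27 entry=0x3E007 [P=1 RW=1 US=1 PS=0]
  L3: frame=0x3E idx=7 entry=0x42007 [P=1 RW=1 US=1 PS=0]
  ✓ 0x42E27  — 4 lookups

Access #3 PA: 0x42E27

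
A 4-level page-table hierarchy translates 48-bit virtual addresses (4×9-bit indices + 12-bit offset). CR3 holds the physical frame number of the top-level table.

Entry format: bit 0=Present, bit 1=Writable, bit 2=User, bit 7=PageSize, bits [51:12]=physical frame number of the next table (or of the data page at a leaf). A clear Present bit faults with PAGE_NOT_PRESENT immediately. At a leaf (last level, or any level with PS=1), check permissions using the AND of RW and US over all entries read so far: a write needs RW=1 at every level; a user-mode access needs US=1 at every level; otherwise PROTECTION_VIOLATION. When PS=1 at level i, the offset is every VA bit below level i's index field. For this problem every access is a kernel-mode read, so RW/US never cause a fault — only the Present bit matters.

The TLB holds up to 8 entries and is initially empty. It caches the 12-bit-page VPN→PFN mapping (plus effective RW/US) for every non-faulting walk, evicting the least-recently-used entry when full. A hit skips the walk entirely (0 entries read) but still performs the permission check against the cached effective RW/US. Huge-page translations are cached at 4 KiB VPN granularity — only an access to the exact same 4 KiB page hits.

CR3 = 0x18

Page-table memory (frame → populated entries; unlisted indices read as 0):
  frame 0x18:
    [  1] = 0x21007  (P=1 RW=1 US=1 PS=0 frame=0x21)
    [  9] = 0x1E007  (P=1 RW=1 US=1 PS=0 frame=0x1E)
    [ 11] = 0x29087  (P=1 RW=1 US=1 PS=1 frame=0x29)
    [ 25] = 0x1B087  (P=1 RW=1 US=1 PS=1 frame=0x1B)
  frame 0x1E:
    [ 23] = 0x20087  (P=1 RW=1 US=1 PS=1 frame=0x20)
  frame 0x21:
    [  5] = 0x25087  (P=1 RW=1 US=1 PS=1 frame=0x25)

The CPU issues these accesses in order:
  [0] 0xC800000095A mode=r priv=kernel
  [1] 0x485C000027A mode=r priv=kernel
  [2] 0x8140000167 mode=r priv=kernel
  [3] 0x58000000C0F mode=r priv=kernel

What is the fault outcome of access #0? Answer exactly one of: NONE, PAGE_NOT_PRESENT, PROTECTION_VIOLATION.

Walk each access:
#0 VA=0xC800000095A (r,kernel):
  L0 @0x18[25] → 0x1B087  P=1,RW=1,US=1,PS=1
  ✓ 0x1B95A (huge @L0)  — 1 lookups
#1 VA=0x485C000027A (r,kernel):
  L0 @0x18[9] → 0x1E007  P=1,RW=1,US=1,PS=0
  L1 @0x1E[23] → 0x20087  P=1,RW=1,US=1,PS=1
  ✓ 0x2027A (huge @L1)  — 2 lookups
#2 VA=0x8140000167 (r,kernel):
  L0 @0x18[1] → 0x21007  P=1,RW=1,US=1,PS=0
  L1 @0x21[5] → 0x25087  P=1,RW=1,US=1,PS=1
  ✓ 0x25167 (huge @L1)  — 2 lookups
#3 VA=0x58000000C0F (r,kernel):
  L0 @0x18[11] → 0x29087  P=1,RW=1,US=1,PS=1
  ✓ 0x29C0F (huge @L0)  — 1 lookups

Access #0 fault: NONE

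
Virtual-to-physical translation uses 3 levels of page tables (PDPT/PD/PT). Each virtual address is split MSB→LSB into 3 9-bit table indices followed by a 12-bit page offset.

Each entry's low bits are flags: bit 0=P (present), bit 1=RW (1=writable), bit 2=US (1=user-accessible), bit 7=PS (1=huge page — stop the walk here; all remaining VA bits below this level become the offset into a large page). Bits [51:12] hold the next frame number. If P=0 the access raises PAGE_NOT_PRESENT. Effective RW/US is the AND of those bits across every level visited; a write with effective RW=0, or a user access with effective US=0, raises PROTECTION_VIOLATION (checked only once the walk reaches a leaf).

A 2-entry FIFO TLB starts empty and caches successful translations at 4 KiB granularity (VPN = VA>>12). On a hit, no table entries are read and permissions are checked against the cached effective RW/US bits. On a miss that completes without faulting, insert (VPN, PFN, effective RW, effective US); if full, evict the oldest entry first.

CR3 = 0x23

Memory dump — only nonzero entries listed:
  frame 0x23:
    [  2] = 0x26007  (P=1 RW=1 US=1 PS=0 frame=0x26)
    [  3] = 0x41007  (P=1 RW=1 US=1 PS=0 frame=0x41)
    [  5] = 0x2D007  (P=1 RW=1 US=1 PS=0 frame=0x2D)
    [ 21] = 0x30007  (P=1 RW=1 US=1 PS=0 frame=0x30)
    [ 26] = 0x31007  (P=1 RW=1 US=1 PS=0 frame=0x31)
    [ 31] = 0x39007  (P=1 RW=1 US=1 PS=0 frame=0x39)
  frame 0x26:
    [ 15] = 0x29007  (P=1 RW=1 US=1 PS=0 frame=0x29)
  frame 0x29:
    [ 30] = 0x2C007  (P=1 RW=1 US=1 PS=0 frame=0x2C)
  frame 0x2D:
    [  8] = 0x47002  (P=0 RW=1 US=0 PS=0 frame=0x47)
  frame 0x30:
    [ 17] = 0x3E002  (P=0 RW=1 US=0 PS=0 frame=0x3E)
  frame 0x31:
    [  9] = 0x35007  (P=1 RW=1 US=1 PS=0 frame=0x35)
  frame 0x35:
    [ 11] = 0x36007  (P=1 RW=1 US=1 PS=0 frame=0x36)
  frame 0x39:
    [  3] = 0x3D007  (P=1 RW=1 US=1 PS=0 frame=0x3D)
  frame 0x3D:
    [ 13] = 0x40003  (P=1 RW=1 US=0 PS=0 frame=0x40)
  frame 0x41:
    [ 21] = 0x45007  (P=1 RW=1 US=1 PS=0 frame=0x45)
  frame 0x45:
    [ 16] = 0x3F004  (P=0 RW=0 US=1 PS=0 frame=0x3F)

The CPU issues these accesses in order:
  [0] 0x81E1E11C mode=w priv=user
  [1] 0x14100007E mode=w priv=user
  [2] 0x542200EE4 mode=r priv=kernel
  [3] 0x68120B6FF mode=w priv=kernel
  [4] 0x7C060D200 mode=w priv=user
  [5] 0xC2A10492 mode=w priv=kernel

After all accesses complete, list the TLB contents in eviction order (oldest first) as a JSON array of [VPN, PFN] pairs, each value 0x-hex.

Trace:
#0 VA=0x81E1E11C (w,user):
  L0 @0x23[2] → 0x26007  P=1,RW=1,US=1,PS=0
  L1 @0x26[15] → 0x29007  P=1,RW=1,US=1,PS=0
  L2 @0x29[30] → 0x2C007  P=1,RW=1,US=1,PS=0
  ⇒ phys 0x2C11C  [3 reads]
#1 VA=0x14100007E (w,user):
  L0 @0x23[5] → 0x2D007  P=1,RW=1,US=1,PS=0
  L1 @0x2D[8] → 0x47002  P=0,RW=1,US=0,PS=0
  ⇒ fault: PAGE_NOT_PRESENT  — 2 lookups
#2 VA=0x542200EE4 (r,kernel):
  L0 @0x23[21] → 0x30007  P=1,RW=1,US=1,PS=0
  L1 @0x30[17] → 0x3E002  P=0,RW=1,US=0,PS=0
  ⇒ fault: PAGE_NOT_PRESENT  — 2 lookups
#3 VA=0x68120B6FF (w,kernel):
  L0 @0x23[26] → 0x31007  P=1,RW=1,US=1,PS=0
  L1 @0x31[9] → 0x35007  P=1,RW=1,US=1,PS=0
  L2 @0x35[11] → 0x36007  P=1,RW=1,US=1,PS=0
  ⇒ phys 0x366FF  [3 reads]
#4 VA=0x7C060D200 (w,user):
  L0 @0x23[31] → 0x39007  P=1,RW=1,US=1,PS=0
  L1 @0x39[3] → 0x3D007  P=1,RW=1,US=1,PS=0
  L2 @0x3D[13] → 0x40003  P=1,RW=1,US=0,PS=0
  ⇒ fault: PROTECTION_VIOLATION  — 3 lookups
#5 VA=0xC2A10492 (w,kernel):
  L0 @0x23[3] → 0x41007  P=1,RW=1,US=1,PS=0
  L1 @0x41[21] → 0x45007  P=1,RW=1,US=1,PS=0
  L2 @0x45[16] → 0x3F004  P=0,RW=0,US=1,PS=0
  ⇒ fault: PAGE_NOT_PRESENT  — 3 lookups

TLB: [["0x81E1E", "0x2C"], ["0x68120B", "0x36"]]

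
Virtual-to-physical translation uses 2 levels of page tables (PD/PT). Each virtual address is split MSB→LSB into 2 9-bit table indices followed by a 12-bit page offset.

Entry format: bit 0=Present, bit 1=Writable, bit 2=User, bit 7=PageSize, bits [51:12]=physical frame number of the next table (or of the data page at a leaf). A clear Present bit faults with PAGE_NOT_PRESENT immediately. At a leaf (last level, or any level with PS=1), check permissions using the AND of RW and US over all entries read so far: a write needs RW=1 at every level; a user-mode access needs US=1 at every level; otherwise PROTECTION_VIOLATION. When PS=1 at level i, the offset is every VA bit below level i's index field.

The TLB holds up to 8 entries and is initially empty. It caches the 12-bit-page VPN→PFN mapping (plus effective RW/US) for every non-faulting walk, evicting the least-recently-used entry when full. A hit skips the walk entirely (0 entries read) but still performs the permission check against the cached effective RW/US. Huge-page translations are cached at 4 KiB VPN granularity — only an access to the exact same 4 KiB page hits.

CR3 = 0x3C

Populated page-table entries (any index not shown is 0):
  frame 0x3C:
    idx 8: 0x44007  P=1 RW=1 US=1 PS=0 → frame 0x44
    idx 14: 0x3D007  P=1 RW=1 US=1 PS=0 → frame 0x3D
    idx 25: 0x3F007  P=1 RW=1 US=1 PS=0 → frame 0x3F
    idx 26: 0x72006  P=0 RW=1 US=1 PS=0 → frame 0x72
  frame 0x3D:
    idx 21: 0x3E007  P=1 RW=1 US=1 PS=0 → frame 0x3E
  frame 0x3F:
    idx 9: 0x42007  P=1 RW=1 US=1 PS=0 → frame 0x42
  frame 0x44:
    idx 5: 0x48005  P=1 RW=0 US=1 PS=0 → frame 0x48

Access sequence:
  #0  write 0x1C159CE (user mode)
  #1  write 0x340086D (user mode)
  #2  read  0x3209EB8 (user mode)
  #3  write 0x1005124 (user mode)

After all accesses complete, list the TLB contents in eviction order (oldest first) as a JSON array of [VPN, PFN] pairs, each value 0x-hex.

Walk each access:
#0 VA=0x1C159CE (w,user):
  L0 @0x3C[14] → 0x3D007  P=1,RW=1,US=1,PS=0
  L1 @0x3D[21] → 0x3E007  P=1,RW=1,US=1,PS=0
  ✓ 0x3E9CE  — 2 lookups
#1 VA=0x340086D (w,user):
  L0 @0x3C[26] → 0x72006  P=0,RW=1,US=1,PS=0
  ✗ PAGE_NOT_PRESENT  [1 reads]
#2 VA=0x3209EB8 (r,user):
  L0 @0x3C[25] → 0x3F007  P=1,RW=1,US=1,PS=0
  L1 @0x3F[9] → 0x42007  P=1,RW=1,US=1,PS=0
  ✓ 0x42EB8  — 2 lookups
#3 VA=0x1005124 (w,user):
  L0 @0x3C[8] → 0x44007  P=1,RW=1,US=1,PS=0
  L1 @0x44[5] → 0x48005  P=1,RW=0,US=1,PS=0
  ✗ PROTECTION_VIOLATION  [2 reads]

TLB: [["0x1C15", "0x3E"], ["0x3209", "0x42"]]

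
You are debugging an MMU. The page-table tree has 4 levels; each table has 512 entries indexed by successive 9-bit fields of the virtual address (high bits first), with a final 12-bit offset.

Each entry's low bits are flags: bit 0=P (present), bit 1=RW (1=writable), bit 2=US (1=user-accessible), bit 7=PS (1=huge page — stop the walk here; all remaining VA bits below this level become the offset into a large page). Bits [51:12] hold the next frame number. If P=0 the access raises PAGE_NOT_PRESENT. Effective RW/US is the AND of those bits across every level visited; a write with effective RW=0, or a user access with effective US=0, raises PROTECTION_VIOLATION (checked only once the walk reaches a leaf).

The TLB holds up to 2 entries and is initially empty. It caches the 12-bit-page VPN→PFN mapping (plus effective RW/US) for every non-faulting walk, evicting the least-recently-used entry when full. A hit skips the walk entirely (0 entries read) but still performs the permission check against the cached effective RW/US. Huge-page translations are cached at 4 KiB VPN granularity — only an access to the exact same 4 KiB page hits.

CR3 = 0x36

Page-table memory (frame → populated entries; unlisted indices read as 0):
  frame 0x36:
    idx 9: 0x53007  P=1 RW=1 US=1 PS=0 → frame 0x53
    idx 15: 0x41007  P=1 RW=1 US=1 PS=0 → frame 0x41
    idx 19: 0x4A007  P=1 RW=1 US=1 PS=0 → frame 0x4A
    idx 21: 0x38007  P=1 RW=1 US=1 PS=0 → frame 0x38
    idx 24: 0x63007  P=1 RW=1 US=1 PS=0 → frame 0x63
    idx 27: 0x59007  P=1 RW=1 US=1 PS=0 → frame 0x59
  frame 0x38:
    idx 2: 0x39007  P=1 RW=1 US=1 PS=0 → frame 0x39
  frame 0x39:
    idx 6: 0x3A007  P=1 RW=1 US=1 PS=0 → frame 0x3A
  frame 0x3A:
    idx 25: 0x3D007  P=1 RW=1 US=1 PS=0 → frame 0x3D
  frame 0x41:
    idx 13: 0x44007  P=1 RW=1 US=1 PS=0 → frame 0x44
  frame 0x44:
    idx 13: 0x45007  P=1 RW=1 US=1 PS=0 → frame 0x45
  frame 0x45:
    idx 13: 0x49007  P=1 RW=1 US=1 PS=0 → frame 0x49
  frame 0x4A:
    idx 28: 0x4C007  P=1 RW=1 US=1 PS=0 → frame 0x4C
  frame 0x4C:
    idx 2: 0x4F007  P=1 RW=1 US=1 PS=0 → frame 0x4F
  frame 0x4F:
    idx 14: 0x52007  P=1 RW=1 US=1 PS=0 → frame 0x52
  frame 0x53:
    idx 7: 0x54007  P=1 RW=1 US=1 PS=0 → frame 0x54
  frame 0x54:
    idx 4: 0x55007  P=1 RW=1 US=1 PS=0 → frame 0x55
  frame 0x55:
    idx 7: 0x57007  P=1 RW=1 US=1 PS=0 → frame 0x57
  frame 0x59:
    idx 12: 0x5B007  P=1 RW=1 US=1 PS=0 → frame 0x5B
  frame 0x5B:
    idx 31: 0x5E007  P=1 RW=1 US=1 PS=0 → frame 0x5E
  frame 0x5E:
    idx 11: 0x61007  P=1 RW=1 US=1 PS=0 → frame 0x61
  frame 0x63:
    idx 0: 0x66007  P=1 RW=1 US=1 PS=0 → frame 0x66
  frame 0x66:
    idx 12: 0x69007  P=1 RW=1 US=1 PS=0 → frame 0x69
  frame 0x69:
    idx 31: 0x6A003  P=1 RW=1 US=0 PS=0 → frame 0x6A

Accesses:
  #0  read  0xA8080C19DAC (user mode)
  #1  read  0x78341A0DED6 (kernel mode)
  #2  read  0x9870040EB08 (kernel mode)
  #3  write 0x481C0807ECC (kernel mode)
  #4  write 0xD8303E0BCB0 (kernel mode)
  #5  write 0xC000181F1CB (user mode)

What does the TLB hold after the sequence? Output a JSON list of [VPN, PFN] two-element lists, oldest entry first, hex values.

Walk each access:
#0 VA=0xA8080C19DAC (r,user):
  L0: frame=0x36 idx=21 entry=0x38007 [P=1 RW=1 US=1 PS=0]
  L1: frame=0x38 idx=2 entry=0x39007 [P=1 RW=1 US=1 PS=0]
  L2: frame=0x39 idx=6 entry=0x3A007 [P=1 RW=1 US=1 PS=0]
  L3: frame=0x3A idx=25 entry=0x3D007 [P=1 RW=1 US=1 PS=0]
  → PA=0x3DDAC  (4 entries read)
#1 VA=0x78341A0DED6 (r,kernel):
  L0: frame=0x36 idx=15 entry=0x41007 [P=1 RW=1 US=1 PS=0]
  L1: frame=0x41 idx=13 entry=0x44007 [P=1 RW=1 US=1 PS=0]
  L2: frame=0x44 idx=13 entry=0x45007 [P=1 RW=1 US=1 PS=0]
  L3: frame=0x45 idx=13 entry=0x49007 [P=1 RW=1 US=1 PS=0]
  → PA=0x49ED6  (4 entries read)
#2 VA=0x9870040EB08 (r,kernel):
  L0: frame=0x36 idx=19 entry=0x4A007 [P=1 RW=1 US=1 PS=0]
  L1: frame=0x4A idx=28 entry=0x4C007 [P=1 RW=1 US=1 PS=0]
  L2: frame=0x4C idx=2 entry=0x4F007 [P=1 RW=1 US=1 PS=0]
  L3: frame=0x4F idx=14 entry=0x52007 [P=1 RW=1 US=1 PS=0]
  → PA=0x52B08  (4 entries read)
#3 VA=0x481C0807ECC (w,kernel):
  L0: frame=0x36 idx=9 entry=0x53007 [P=1 RW=1 US=1 PS=0]
  L1: frame=0x53 idx=7 entry=0x54007 [P=1 RW=1 US=1 PS=0]
  L2: frame=0x54 idx=4 entry=0x55007 [P=1 RW=1 US=1 PS=0]
  L3: frame=0x55 idx=7 entry=0x57007 [P=1 RW=1 US=1 PS=0]
  → PA=0x57ECC  (4 entries read)
#4 VA=0xD8303E0BCB0 (w,kernel):
  L0: frame=0x36 idx=27 entry=0x59007 [P=1 RW=1 US=1 PS=0]
  L1: frame=0x59 idx=12 entry=0x5B007 [P=1 RW=1 US=1 PS=0]
  L2: frame=0x5B idx=31 entry=0x5E007 [P=1 RW=1 US=1 PS=0]
  L3: frame=0x5E idx=11 entry=0x61007 [P=1 RW=1 US=1 PS=0]
  → PA=0x61CB0  (4 entries read)
#5 VA=0xC000181F1CB (w,user):
  L0: frame=0x36 idx=24 entry=0x63007 [P=1 RW=1 US=1 PS=0]
  L1: frame=0x63 idx=0 entry=0x66007 [P=1 RW=1 US=1 PS=0]
  L2: frame=0x66 idx=12 entry=0x69007 [P=1 RW=1 US=1 PS=0]
  L3: frame=0x69 idx=31 entry=0x6A003 [P=1 RW=1 US=0 PS=0]
  → PROTECTION_VIOLATION  (4 entries read)

TLB: [["0x481C0807", "0x57"], ["0xD8303E0B", "0x61"]]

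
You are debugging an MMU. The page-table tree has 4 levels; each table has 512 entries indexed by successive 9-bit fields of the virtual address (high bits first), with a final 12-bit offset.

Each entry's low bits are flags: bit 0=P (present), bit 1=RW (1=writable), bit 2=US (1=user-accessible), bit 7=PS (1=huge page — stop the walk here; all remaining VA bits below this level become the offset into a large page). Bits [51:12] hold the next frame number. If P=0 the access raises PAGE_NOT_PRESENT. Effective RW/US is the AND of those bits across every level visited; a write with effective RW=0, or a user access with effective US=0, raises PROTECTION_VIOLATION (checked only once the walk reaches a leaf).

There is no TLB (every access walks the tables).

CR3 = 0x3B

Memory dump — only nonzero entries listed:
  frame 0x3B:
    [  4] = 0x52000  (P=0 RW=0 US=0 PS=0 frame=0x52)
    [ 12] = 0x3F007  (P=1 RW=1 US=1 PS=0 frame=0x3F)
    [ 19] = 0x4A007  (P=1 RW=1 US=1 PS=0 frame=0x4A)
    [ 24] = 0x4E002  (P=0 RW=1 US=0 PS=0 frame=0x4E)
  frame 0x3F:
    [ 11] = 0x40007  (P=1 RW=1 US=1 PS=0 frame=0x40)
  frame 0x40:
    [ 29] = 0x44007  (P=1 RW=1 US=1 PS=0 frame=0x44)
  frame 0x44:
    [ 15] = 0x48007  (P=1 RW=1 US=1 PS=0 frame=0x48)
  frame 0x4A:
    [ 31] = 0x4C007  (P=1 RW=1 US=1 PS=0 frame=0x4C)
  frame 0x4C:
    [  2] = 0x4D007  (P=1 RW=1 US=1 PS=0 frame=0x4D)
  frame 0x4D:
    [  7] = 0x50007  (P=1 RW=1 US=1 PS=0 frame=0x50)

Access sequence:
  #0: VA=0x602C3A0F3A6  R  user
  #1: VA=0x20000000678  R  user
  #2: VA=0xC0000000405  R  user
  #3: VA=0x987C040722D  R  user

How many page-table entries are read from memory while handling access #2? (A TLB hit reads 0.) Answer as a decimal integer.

Trace:
#0 VA=0x602C3A0F3A6 (r,user):
  L0: frame=0x3B idx=12 entry=0x3F007 [P=1 RW=1 US=1 PS=0]
  L1: frame=0x3F idx=11 entry=0x40007 [P=1 RW=1 US=1 PS=0]
  L2: frame=0x40 idx=29 entry=0x44007 [P=1 RW=1 US=1 PS=0]
  L3: frame=0x44 idx=15 entry=0x48007 [P=1 RW=1 US=1 PS=0]
  ✓ 0x483A6  — 4 lookups
#1 VA=0x20000000678 (r,user):
  L0: frame=0x3B idx=4 entry=0x52000 [P=0 RW=0 US=0 PS=0]
  → PAGE_NOT_PRESENT  (1 entries read)
#2 VA=0xC0000000405 (r,user):
  L0: frame=0x3B idx=24 entry=0x4E002 [P=0 RW=1 US=0 PS=0]
  → PAGE_NOT_PRESENT  (1 entries read)
#3 VA=0x987C040722D (r,user):
  L0: frame=0x3B idx=19 entry=0x4A007 [P=1 RW=1 US=1 PS=0]
  L1: frame=0x4A idx=31 entry=0x4C007 [P=1 RW=1 US=1 PS=0]
  L2: frame=0x4C idx=2 entry=0x4D007 [P=1 RW=1 US=1 PS=0]
  L3: frame=0x4D idx=7 entry=0x50007 [P=1 RW=1 US=1 PS=0]
  ✓ 0x5022D  — 4 lookups

Entries read for #2: 1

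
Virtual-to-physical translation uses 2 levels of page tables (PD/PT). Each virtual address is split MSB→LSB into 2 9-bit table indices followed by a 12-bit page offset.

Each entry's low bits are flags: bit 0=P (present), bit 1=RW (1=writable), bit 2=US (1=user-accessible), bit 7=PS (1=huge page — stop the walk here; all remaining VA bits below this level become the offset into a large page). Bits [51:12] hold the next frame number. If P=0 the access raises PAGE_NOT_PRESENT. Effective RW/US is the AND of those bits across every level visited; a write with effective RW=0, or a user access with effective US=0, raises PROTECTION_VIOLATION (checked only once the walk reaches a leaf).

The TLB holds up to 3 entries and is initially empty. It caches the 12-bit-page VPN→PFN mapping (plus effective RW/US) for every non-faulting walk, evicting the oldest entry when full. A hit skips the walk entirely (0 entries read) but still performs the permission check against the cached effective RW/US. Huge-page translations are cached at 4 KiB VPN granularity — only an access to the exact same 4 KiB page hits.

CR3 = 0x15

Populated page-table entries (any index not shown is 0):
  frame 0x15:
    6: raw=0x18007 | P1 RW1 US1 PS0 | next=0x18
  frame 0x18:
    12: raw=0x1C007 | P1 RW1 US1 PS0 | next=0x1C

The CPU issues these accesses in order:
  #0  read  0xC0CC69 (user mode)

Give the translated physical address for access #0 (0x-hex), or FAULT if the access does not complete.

Walk each access:
#0 VA=0xC0CC69 (r,user):
  lvl0: tbl 0x15, slot 6 ⇒ 0x18007 (P1/RW1/US1/PS0)
  lvl1: tbl 0x18, slot 12 ⇒ 0x1C007 (P1/RW1/US1/PS0)
  → PA=0x1CC69  (2 entries read)

Access #0 PA: 0x1CC69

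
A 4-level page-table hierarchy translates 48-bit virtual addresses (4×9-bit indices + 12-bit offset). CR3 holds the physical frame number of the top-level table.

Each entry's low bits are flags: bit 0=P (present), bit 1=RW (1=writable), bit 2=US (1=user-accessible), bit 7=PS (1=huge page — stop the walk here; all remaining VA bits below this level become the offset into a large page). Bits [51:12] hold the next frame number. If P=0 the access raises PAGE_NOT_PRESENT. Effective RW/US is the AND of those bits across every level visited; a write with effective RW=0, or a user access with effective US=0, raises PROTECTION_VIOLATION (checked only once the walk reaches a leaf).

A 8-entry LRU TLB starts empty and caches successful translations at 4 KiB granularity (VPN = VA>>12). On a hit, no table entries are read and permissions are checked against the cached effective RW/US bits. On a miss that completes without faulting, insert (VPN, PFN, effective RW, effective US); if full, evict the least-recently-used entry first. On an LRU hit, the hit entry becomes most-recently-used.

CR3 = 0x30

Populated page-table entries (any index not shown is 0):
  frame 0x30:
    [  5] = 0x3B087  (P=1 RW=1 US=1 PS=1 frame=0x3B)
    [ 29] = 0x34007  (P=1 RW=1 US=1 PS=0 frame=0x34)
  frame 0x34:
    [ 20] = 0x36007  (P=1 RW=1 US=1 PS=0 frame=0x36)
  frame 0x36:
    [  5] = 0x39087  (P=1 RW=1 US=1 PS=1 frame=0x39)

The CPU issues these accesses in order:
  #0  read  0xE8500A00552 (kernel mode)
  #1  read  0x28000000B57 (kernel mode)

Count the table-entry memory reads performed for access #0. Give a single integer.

Walk each access:
#0 VA=0xE8500A00552 (r,kernel):
  L0 @0x30[29] → 0x34007  P=1,RW=1,US=1,PS=0
  L1 @0x34[20] → 0x36007  P=1,RW=1,US=1,PS=0
  L2 @0x36[5] → 0x39087  P=1,RW=1,US=1,PS=1
  → PA=0x39552 (huge @L2)  (3 entries read)
#1 VA=0x28000000B57 (r,kernel):
  L0 @0x30[5] → 0x3B087  P=1,RW=1,US=1,PS=1
  → PA=0x3BB57 (huge @L0)  (1 entries read)

Entries read for #0: 3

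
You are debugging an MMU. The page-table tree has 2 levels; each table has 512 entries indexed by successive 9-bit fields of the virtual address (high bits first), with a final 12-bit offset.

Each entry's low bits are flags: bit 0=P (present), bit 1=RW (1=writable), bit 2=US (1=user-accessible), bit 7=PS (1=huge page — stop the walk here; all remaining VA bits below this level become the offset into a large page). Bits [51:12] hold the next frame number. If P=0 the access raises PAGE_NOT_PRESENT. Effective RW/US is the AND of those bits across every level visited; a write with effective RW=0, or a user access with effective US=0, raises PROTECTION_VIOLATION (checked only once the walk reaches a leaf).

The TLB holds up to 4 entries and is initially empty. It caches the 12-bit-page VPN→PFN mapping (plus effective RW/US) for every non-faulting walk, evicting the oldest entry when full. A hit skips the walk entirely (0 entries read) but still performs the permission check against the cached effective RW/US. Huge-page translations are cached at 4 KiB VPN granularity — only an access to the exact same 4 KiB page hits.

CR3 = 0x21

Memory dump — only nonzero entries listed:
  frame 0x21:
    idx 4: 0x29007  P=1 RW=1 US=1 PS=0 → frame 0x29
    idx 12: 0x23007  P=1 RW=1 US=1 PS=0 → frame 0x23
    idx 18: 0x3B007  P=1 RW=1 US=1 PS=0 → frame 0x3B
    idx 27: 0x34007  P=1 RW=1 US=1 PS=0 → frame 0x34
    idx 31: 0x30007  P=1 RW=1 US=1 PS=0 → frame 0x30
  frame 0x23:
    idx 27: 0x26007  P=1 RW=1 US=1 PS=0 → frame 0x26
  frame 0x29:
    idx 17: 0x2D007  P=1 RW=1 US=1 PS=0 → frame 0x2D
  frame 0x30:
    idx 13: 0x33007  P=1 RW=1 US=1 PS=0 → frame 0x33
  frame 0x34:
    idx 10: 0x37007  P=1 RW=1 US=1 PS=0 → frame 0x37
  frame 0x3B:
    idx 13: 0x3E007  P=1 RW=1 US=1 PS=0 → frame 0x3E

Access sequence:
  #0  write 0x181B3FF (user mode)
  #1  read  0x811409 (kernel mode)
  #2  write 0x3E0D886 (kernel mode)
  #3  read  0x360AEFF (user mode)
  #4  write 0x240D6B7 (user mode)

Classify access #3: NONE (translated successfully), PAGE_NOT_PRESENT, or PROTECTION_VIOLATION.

Walk each access:
#0 VA=0x181B3FF (w,user):
  [0] read 0x21 idx=12: raw=0x23007 flags P=1 W=1 U=1 S=0
  [1] read 0x23 idx=27: raw=0x26007 flags P=1 W=1 U=1 S=0
  ✓ 0x263FF  — 2 lookups
#1 VA=0x811409 (r,kernel):
  [0] read 0x21 idx=4: raw=0x29007 flags P=1 W=1 U=1 S=0
  [1] read 0x29 idx=17: raw=0x2D007 flags P=1 W=1 U=1 S=0
  ✓ 0x2D409  — 2 lookups
#2 VA=0x3E0D886 (w,kernel):
  [0] read 0x21 idx=31: raw=0x30007 flags P=1 W=1 U=1 S=0
  [1] read 0x30 idx=13: raw=0x33007 flags P=1 W=1 U=1 S=0
  ✓ 0x33886  — 2 lookups
#3 VA=0x360AEFF (r,user):
  [0] read 0x21 idx=27: raw=0x34007 flags P=1 W=1 U=1 S=0
  [1] read 0x34 idx=10: raw=0x37007 flags P=1 W=1 U=1 S=0
  ✓ 0x37EFF  — 2 lookups
#4 VA=0x240D6B7 (w,user):
  [0] read 0x21 idx=18: raw=0x3B007 flags P=1 W=1 U=1 S=0
  [1] read 0x3B idx=13: raw=0x3E007 flags P=1 W=1 U=1 S=0
  ✓ 0x3E6B7  — 2 lookups

Access #3 fault: NONE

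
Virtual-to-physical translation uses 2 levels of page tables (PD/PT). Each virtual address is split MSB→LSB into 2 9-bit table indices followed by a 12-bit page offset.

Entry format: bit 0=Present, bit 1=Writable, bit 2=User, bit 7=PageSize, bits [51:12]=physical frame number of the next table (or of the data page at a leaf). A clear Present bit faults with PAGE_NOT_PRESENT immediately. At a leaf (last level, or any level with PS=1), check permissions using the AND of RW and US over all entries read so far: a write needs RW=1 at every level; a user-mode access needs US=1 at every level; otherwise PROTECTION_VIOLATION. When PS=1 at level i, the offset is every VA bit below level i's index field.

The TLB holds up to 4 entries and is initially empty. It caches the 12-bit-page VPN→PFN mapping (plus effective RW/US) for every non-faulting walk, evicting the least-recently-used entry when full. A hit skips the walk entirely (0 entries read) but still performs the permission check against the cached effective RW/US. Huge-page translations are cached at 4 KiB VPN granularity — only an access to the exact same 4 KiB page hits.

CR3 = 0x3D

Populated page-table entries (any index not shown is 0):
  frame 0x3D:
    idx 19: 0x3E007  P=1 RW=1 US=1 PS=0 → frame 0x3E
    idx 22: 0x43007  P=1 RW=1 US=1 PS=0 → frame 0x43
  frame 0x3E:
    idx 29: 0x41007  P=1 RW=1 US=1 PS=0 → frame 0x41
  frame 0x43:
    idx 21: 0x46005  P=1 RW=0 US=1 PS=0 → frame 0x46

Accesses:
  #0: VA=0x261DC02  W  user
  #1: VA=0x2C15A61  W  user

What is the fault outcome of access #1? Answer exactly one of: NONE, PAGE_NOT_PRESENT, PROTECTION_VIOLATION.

Per-access translation:
#0 VA=0x261DC02 (w,user):
  lvl0: tbl 0x3D, slot 19 ⇒ 0x3E007 (P1/RW1/US1/PS0)
  lvl1: tbl 0x3E, slot 29 ⇒ 0x41007 (P1/RW1/US1/PS0)
  → PA=0x41C02  (2 entries read)
#1 VA=0x2C15A61 (w,user):
  lvl0: tbl 0x3D, slot 22 ⇒ 0x43007 (P1/RW1/US1/PS0)
  lvl1: tbl 0x43, slot 21 ⇒ 0x46005 (P1/RW0/US1/PS0)
  → PROTECTION_VIOLATION  (2 entries read)

Access #1 fault: PROTECTION_VIOLATION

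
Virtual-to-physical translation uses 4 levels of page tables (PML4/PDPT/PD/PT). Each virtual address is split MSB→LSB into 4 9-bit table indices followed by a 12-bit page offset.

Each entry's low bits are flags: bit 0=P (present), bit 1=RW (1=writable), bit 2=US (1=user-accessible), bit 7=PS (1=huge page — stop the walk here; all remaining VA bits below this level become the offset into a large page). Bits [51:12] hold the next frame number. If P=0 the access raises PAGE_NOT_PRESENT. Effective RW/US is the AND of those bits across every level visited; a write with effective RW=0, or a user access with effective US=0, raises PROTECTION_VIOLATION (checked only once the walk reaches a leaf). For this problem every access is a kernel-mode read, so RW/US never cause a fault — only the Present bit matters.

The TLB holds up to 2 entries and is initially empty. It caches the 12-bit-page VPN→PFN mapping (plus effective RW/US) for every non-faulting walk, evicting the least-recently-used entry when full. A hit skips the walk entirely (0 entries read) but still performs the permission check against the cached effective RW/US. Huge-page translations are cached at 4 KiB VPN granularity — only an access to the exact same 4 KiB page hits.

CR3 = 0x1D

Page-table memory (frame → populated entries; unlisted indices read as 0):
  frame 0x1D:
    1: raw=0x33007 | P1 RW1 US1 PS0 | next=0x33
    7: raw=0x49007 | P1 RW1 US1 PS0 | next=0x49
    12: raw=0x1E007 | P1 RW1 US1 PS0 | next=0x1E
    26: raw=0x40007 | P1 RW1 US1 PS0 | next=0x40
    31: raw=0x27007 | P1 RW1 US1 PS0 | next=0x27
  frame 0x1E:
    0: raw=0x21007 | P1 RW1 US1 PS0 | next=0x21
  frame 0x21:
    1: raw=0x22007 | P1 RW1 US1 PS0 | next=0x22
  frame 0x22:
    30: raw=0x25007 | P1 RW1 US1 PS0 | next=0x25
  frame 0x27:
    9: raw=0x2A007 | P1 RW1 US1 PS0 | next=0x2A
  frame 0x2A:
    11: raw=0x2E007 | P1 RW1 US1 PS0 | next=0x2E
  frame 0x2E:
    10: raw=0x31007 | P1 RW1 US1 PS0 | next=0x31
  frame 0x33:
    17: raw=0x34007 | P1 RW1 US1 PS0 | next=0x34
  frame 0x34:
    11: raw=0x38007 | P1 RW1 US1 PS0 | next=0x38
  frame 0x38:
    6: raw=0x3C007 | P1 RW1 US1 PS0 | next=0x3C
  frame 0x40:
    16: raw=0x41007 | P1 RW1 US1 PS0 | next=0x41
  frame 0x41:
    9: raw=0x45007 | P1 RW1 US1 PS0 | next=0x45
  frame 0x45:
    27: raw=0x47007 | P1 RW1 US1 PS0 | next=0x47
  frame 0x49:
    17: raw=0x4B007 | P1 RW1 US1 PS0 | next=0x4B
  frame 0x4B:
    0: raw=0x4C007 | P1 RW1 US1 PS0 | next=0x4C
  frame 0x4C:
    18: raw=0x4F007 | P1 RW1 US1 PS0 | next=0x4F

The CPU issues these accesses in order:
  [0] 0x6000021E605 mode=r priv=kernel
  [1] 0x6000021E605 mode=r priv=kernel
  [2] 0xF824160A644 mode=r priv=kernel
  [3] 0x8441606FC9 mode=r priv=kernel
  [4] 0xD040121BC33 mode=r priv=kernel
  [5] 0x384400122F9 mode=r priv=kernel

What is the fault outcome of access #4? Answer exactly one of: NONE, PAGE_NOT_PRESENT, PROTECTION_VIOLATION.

Per-access translation:
#0 VA=0x6000021E605 (r,kernel):
  [0] read 0x1D idx=12: raw=0x1E007 flags P=1 W=1 U=1 S=0
  [1] read 0x1E idx=0: raw=0x21007 flags P=1 W=1 U=1 S=0
  [2] read 0x21 idx=1: raw=0x22007 flags P=1 W=1 U=1 S=0
  [3] read 0x22 idx=30: raw=0x25007 flags P=1 W=1 U=1 S=0
  ⇒ phys 0x25605  [4 reads]
#1 VA=0x6000021E605 (r,kernel):
  TLB hit vpn=0x6000021E → PA=0x25605
#2 VA=0xF824160A644 (r,kernel):
  [0] read 0x1D idx=31: raw=0x27007 flags P=1 W=1 U=1 S=0
  [1] read 0x27 idx=9: raw=0x2A007 flags P=1 W=1 U=1 S=0
  [2] read 0x2A idx=11: raw=0x2E007 flags P=1 W=1 U=1 S=0
  [3] read 0x2E idx=10: raw=0x31007 flags P=1 W=1 U=1 S=0
  ⇒ phys 0x31644  [4 reads]
#3 VA=0x8441606FC9 (r,kernel):
  [0] read 0x1D idx=1: raw=0x33007 flags P=1 W=1 U=1 S=0
  [1] read 0x33 idx=17: raw=0x34007 flags P=1 W=1 U=1 S=0
  [2] read 0x34 idx=11: raw=0x38007 flags P=1 W=1 U=1 S=0
  [3] read 0x38 idx=6: raw=0x3C007 flags P=1 W=1 U=1 S=0
  ⇒ phys 0x3CFC9  [4 reads]
#4 VA=0xD040121BC33 (r,kernel):
  [0] read 0x1D idx=26: raw=0x40007 flags P=1 W=1 U=1 S=0
  [1] read 0x40 idx=16: raw=0x41007 flags P=1 W=1 U=1 S=0
  [2] read 0x41 idx=9: raw=0x45007 flags P=1 W=1 U=1 S=0
  [3] read 0x45 idx=27: raw=0x47007 flags P=1 W=1 U=1 S=0
  ⇒ phys 0x47C33  [4 reads]
#5 VA=0x384400122F9 (r,kernel):
  [0] read 0x1D idx=7: raw=0x49007 flags P=1 W=1 U=1 S=0
  [1] read 0x49 idx=17: raw=0x4B007 flags P=1 W=1 U=1 S=0
  [2] read 0x4B idx=0: raw=0x4C007 flags P=1 W=1 U=1 S=0
  [3] read 0x4C idx=18: raw=0x4F007 flags P=1 W=1 U=1 S=0
  ⇒ phys 0x4F2F9  [4 reads]

Access #4 fault: NONE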